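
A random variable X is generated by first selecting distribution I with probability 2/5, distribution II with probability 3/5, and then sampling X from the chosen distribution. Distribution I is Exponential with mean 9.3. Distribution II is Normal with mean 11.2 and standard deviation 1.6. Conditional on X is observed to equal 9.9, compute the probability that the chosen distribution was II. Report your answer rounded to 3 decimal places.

0.879

Likelihoods f(9.9 | ·): I: 0.0370855; II: 0.179242.
Posterior ∝ prior × likelihood. Numerator for II: 0.6·0.179242 = 0.107545.
Normalizing constant: 0.4·0.0370855 + 0.6·0.179242 = 0.122379.
P(II | observation) = 0.107545 / 0.122379 = 0.878785.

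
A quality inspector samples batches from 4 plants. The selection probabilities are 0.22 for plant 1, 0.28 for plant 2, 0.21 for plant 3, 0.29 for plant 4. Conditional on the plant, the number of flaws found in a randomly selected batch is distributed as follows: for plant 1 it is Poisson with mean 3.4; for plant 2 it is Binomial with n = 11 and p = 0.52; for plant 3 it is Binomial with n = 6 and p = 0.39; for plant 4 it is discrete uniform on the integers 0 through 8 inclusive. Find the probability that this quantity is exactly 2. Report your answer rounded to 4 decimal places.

0.1466

Conditional on each plant, P(X = 2): 1: 0.192898; 2: 0.0201159; 3: 0.315893; 4: 0.111111.
By total probability, P(X = 2) = 0.22·0.192898 + 0.28·0.0201159 + 0.21·0.315893 + 0.29·0.111111 = 0.14663.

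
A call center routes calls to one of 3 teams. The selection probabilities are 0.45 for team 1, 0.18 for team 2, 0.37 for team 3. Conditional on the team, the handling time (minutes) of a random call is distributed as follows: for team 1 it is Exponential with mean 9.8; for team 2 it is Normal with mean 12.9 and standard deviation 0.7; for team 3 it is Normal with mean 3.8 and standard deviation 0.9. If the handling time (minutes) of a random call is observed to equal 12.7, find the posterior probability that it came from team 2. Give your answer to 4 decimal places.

0.8868

Likelihoods f(12.7 | ·): 1: 0.0279231; 2: 0.547124; 3: 2.58114e-22.
Posterior ∝ prior × likelihood. Numerator for 2: 0.18·0.547124 = 0.0984823.
Normalizing constant: 0.45·0.0279231 + 0.18·0.547124 + 0.37·2.58114e-22 = 0.111048.
P(2 | observation) = 0.0984823 / 0.111048 = 0.886847.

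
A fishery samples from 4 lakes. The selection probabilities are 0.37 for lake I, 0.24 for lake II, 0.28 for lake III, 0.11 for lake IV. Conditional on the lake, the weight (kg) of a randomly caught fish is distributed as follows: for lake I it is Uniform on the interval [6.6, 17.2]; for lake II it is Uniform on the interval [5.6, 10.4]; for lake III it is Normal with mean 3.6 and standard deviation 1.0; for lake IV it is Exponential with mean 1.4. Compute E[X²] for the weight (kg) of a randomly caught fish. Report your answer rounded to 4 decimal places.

76.0209

For each component E[X²] = Var + (mean)², giving I: 150.973; II: 65.92; III: 13.96; IV: 3.92.
Overall E[X²] = 0.37·150.973 + 0.24·65.92 + 0.28·13.96 + 0.11·3.92 = 76.0209.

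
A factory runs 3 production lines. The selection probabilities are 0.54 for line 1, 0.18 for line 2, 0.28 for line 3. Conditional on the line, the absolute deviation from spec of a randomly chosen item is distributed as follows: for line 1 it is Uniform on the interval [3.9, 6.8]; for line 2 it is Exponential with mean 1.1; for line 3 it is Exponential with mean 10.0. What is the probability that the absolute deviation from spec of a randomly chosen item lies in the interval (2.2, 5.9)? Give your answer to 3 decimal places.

Conditional on each line, P(2.2 < X < 5.9): 1: 0.689655; 2: 0.130651; 3: 0.248192.
By total probability, P(2.2 < X < 5.9) = 0.54·0.689655 + 0.18·0.130651 + 0.28·0.248192 = 0.465425.

0.465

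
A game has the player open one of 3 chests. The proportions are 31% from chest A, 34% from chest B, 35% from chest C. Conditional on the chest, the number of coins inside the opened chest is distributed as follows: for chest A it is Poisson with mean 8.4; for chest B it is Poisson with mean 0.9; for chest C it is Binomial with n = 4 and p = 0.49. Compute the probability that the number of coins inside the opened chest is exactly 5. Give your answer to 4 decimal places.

0.0250

Conditional on each chest, P(X = 5): A: 0.0783685; B: 0.00200063; C: 0.
By total probability, P(X = 5) = 0.31·0.0783685 + 0.34·0.00200063 + 0.35·0 = 0.0249744.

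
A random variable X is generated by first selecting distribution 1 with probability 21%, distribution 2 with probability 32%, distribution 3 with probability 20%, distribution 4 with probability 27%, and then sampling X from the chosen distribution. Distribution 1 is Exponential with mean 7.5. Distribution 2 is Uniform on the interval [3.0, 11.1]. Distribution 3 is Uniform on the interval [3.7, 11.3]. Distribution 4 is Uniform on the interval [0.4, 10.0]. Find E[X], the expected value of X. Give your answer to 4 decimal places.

Component means — 1: 7.5; 2: 7.05; 3: 7.5; 4: 5.2.
E[X] = 0.21·7.5 + 0.32·7.05 + 0.2·7.5 + 0.27·5.2 = 6.735.

6.7350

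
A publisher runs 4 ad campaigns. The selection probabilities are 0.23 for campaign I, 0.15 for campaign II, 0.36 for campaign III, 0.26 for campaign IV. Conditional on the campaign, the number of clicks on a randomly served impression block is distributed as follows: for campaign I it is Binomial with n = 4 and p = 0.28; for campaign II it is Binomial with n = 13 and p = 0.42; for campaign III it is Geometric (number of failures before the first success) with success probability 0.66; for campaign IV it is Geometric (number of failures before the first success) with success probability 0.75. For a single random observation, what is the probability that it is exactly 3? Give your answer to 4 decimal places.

0.0406

Conditional on each campaign, P(X = 3): I: 0.0632218; II: 0.0912838; III: 0.0259406; IV: 0.0117188.
By total probability, P(X = 3) = 0.23·0.0632218 + 0.15·0.0912838 + 0.36·0.0259406 + 0.26·0.0117188 = 0.0406191.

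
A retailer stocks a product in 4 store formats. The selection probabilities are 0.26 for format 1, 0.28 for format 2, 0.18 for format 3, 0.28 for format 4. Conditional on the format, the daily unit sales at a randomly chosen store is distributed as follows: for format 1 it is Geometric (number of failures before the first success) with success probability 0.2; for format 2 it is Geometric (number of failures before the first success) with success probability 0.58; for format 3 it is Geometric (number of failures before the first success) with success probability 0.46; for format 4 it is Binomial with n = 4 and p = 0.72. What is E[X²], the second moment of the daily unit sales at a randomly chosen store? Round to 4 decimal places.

For each component E[X²] = Var + (mean)², giving 1: 36; 2: 1.77289; 3: 3.93006; 4: 9.1008.
Overall E[X²] = 0.26·36 + 0.28·1.77289 + 0.18·3.93006 + 0.28·9.1008 = 13.112.

13.1120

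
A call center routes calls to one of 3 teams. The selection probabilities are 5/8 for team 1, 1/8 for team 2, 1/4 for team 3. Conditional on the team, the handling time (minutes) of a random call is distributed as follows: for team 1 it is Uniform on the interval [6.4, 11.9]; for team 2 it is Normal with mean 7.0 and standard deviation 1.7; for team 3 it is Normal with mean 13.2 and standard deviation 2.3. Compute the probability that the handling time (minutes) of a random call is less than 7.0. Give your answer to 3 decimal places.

Conditional on each team, P(X < 7.0): 1: 0.109091; 2: 0.5; 3: 0.00351255.
By total probability, P(X < 7.0) = 0.625·0.109091 + 0.125·0.5 + 0.25·0.00351255 = 0.13156.

0.132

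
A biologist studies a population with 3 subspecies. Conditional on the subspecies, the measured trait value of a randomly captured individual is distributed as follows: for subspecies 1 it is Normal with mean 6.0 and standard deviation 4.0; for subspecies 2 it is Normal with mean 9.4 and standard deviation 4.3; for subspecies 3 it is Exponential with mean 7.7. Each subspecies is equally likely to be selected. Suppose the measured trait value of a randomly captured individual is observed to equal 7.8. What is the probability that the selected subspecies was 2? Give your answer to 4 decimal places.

0.3867

Likelihoods f(7.8 | ·): 1: 0.0901317; 2: 0.0865719; 3: 0.0471601.
Posterior ∝ prior × likelihood. Numerator for 2: 0.333333·0.0865719 = 0.0288573.
Normalizing constant: 0.333333·0.0901317 + 0.333333·0.0865719 + 0.333333·0.0471601 = 0.0746212.
P(2 | observation) = 0.0288573 / 0.0746212 = 0.386717.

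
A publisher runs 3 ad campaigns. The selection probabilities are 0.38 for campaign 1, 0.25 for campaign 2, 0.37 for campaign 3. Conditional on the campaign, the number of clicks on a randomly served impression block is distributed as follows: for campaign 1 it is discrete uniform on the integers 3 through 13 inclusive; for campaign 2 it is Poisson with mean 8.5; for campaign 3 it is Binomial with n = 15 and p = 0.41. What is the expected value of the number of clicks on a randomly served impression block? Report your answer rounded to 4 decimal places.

Component means — 1: 8; 2: 8.5; 3: 6.15.
E[X] = 0.38·8 + 0.25·8.5 + 0.37·6.15 = 7.4405.

7.4405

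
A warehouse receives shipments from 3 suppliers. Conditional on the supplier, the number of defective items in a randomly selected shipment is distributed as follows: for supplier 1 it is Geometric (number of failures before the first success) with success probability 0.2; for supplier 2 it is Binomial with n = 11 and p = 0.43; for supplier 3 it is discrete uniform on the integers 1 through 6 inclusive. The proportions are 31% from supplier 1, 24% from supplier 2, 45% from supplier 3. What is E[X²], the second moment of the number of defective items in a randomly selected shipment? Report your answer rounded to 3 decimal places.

For each component E[X²] = Var + (mean)², giving 1: 36; 2: 25.069; 3: 15.1667.
Overall E[X²] = 0.31·36 + 0.24·25.069 + 0.45·15.1667 = 24.0016.

24.002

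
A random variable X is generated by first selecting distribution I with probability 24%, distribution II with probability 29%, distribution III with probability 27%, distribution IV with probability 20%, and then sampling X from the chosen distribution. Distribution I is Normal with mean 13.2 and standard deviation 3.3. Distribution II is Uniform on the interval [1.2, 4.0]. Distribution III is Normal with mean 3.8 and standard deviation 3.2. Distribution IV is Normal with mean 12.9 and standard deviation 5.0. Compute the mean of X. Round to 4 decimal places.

7.5280

Component means — I: 13.2; II: 2.6; III: 3.8; IV: 12.9.
E[X] = 0.24·13.2 + 0.29·2.6 + 0.27·3.8 + 0.2·12.9 = 7.528.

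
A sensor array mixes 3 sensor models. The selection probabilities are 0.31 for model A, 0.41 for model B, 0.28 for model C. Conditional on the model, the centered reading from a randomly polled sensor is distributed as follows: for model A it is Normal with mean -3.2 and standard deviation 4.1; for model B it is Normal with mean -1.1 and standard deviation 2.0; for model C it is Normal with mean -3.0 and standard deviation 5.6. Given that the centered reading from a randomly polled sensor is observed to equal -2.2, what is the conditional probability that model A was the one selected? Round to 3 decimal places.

Likelihoods f(-2.2 | ·): A: 0.0944514; B: 0.171472; C: 0.0705165.
Posterior ∝ prior × likelihood. Numerator for A: 0.31·0.0944514 = 0.0292799.
Normalizing constant: 0.31·0.0944514 + 0.41·0.171472 + 0.28·0.0705165 = 0.119328.
P(A | observation) = 0.0292799 / 0.119328 = 0.245374.

0.245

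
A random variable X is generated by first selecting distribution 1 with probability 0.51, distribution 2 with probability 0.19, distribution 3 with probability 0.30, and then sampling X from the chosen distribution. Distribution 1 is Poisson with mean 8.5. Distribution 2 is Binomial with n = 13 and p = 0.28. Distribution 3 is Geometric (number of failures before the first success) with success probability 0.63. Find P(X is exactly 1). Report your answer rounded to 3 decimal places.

Conditional on each component, P(X = 1): 1: 0.00172948; 2: 0.0706466; 3: 0.2331.
By total probability, P(X = 1) = 0.51·0.00172948 + 0.19·0.0706466 + 0.3·0.2331 = 0.0842349.

0.084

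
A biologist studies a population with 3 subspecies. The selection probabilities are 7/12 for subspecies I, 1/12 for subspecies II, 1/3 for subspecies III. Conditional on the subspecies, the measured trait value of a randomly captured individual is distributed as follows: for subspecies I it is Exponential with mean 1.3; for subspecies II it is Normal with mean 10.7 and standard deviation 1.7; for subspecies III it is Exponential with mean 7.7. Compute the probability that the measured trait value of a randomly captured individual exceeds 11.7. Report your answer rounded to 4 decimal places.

Conditional on each subspecies, P(X > 11.7): I: 0.00012341; II: 0.278187; III: 0.218826.
By total probability, P(X > 11.7) = 0.583333·0.00012341 + 0.0833333·0.278187 + 0.333333·0.218826 = 0.0961961.

0.0962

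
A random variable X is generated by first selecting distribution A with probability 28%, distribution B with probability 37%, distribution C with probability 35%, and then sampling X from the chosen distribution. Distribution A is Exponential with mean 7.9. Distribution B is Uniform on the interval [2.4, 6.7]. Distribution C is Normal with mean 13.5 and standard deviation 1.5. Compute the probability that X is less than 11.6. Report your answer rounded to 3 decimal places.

Conditional on each component, P(X < 11.6): A: 0.769696; B: 1; C: 0.102637.
By total probability, P(X < 11.6) = 0.28·0.769696 + 0.37·1 + 0.35·0.102637 = 0.621438.

0.621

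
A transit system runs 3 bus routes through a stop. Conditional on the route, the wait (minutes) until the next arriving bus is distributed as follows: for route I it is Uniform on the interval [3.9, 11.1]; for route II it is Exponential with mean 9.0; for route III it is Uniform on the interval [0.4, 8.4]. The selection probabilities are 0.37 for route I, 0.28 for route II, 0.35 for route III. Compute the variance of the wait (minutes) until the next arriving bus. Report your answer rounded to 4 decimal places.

29.6963

Per component, I: μ=7.5, E[X²]=60.57; II: μ=9, E[X²]=162; III: μ=4.4, E[X²]=24.6933.
E[X] = 0.37·7.5 + 0.28·9 + 0.35·4.4 = 6.835.
E[X²] = 0.37·60.57 + 0.28·162 + 0.35·24.6933 = 76.4136.
Var(X) = E[X²] − (E[X])² = 76.4136 − 46.7172 = 29.6963.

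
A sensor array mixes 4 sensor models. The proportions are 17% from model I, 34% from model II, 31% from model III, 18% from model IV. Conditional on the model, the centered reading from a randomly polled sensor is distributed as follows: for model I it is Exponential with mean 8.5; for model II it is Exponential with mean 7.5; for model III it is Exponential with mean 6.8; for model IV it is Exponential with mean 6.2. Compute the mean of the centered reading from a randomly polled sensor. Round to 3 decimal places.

7.219

Component means — I: 8.5; II: 7.5; III: 6.8; IV: 6.2.
E[X] = 0.17·8.5 + 0.34·7.5 + 0.31·6.8 + 0.18·6.2 = 7.219.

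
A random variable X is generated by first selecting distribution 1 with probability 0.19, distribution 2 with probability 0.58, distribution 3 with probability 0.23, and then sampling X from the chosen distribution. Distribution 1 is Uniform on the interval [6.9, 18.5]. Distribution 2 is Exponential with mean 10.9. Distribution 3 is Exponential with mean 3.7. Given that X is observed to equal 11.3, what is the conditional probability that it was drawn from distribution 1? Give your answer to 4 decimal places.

0.4290

Likelihoods f(11.3 | ·): 1: 0.0862069; 2: 0.0325343; 3: 0.0127479.
Posterior ∝ prior × likelihood. Numerator for 1: 0.19·0.0862069 = 0.0163793.
Normalizing constant: 0.19·0.0862069 + 0.58·0.0325343 + 0.23·0.0127479 = 0.0381812.
P(1 | observation) = 0.0163793 / 0.0381812 = 0.428989.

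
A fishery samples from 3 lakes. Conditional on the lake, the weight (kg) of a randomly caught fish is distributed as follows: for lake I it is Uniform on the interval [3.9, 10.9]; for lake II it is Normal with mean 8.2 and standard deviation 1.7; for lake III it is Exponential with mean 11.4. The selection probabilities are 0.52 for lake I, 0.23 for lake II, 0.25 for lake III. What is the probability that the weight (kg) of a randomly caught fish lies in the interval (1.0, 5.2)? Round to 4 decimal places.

Conditional on each lake, P(1.0 < X < 5.2): I: 0.185714; II: 0.0387952; III: 0.282293.
By total probability, P(1.0 < X < 5.2) = 0.52·0.185714 + 0.23·0.0387952 + 0.25·0.282293 = 0.176068.

0.1761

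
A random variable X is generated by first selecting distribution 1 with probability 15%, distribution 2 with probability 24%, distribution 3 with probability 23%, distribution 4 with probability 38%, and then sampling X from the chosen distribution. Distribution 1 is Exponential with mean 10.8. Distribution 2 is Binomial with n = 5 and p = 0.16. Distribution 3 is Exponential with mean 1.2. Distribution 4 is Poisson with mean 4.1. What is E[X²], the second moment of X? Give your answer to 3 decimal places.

For each component E[X²] = Var + (mean)², giving 1: 233.28; 2: 1.312; 3: 2.88; 4: 20.91.
Overall E[X²] = 0.15·233.28 + 0.24·1.312 + 0.23·2.88 + 0.38·20.91 = 43.9151.

43.915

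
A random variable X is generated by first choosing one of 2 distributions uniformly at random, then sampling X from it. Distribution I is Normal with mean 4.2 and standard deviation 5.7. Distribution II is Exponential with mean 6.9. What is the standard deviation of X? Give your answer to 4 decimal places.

6.4709

Per component, I: μ=4.2, E[X²]=50.13; II: μ=6.9, E[X²]=95.22.
E[X] = 0.5·4.2 + 0.5·6.9 = 5.55.
E[X²] = 0.5·50.13 + 0.5·95.22 = 72.675.
Var(X) = E[X²] − (E[X])² = 72.675 − 30.8025 = 41.8725.
SD(X) = √41.8725 = 6.4709.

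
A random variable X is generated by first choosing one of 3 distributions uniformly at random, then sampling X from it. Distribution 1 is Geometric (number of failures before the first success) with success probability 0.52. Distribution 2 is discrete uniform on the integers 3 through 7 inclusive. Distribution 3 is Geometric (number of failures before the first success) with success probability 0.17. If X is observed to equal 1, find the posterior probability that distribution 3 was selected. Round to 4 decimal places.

Likelihoods P(X=1 | ·): 1: 0.2496; 2: 0; 3: 0.1411.
Posterior ∝ prior × likelihood. Numerator for 3: 0.333333·0.1411 = 0.0470333.
Normalizing constant: 0.333333·0.2496 + 0.333333·0 + 0.333333·0.1411 = 0.130233.
P(3 | observation) = 0.0470333 / 0.130233 = 0.361147.

0.3611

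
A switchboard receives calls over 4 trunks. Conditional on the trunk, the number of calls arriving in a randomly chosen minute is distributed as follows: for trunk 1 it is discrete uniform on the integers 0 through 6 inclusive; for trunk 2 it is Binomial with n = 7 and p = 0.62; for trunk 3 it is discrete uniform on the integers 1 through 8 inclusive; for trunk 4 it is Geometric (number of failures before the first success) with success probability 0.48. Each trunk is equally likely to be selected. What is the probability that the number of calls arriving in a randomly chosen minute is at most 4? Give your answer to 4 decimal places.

Conditional on each trunk, P(X ≤ 4): 1: 0.714286; 2: 0.535887; 3: 0.5; 4: 0.96198.
By total probability, P(X ≤ 4) = 0.25·0.714286 + 0.25·0.535887 + 0.25·0.5 + 0.25·0.96198 = 0.678038.

0.6780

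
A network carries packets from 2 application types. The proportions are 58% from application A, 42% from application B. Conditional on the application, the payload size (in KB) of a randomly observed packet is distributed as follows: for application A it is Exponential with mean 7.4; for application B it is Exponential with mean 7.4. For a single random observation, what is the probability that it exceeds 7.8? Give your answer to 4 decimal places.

Conditional on each application, P(X > 7.8): A: 0.348522; B: 0.348522.
By total probability, P(X > 7.8) = 0.58·0.348522 + 0.42·0.348522 = 0.348522.

0.3485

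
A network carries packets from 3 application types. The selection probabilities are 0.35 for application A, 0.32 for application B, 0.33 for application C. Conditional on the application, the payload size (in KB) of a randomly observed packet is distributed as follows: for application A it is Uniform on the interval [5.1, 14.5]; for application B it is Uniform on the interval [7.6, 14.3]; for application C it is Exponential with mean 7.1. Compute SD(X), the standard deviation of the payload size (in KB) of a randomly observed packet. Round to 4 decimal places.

4.7922

Per component, A: μ=9.8, E[X²]=103.403; B: μ=10.95, E[X²]=123.643; C: μ=7.1, E[X²]=100.82.
E[X] = 0.35·9.8 + 0.32·10.95 + 0.33·7.1 = 9.277.
E[X²] = 0.35·103.403 + 0.32·123.643 + 0.33·100.82 = 109.028.
Var(X) = E[X²] − (E[X])² = 109.028 − 86.0627 = 22.9649.
SD(X) = √22.9649 = 4.79217.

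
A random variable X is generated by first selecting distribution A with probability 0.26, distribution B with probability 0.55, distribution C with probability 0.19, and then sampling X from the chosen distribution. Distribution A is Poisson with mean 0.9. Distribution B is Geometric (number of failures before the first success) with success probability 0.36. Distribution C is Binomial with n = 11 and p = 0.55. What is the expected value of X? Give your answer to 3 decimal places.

2.361

Component means — A: 0.9; B: 1.77778; C: 6.05.
E[X] = 0.26·0.9 + 0.55·1.77778 + 0.19·6.05 = 2.36128.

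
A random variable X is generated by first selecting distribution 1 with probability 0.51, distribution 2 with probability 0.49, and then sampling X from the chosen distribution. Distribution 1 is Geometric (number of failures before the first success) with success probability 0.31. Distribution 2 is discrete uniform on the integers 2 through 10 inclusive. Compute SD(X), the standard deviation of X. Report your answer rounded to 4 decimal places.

Per component, 1: μ=2.22581, E[X²]=12.1342; 2: μ=6, E[X²]=42.6667.
E[X] = 0.51·2.22581 + 0.49·6 = 4.07516.
E[X²] = 0.51·12.1342 + 0.49·42.6667 = 27.0951.
Var(X) = E[X²] − (E[X])² = 27.0951 − 16.6069 = 10.4882.
SD(X) = √10.4882 = 3.23855.

3.2385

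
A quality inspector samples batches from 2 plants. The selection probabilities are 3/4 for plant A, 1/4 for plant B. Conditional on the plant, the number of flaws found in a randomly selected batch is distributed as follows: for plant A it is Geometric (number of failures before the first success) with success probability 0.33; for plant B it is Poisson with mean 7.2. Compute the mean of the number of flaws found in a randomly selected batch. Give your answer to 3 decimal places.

3.323

Component means — A: 2.0303; B: 7.2.
E[X] = 0.75·2.0303 + 0.25·7.2 = 3.32273.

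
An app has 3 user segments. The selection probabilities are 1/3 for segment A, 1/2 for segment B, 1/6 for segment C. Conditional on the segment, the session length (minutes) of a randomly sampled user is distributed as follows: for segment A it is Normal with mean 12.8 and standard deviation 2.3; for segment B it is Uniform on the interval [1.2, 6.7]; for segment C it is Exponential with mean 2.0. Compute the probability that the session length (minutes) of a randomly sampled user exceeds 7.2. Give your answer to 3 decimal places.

Conditional on each segment, P(X > 7.2): A: 0.99255; B: 0; C: 0.0273237.
By total probability, P(X > 7.2) = 0.333333·0.99255 + 0.5·0 + 0.166667·0.0273237 = 0.335404.

0.335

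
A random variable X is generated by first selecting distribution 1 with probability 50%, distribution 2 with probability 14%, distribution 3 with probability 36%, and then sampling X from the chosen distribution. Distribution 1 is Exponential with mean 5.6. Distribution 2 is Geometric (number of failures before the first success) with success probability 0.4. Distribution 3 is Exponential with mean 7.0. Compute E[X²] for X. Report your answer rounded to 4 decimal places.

For each component E[X²] = Var + (mean)², giving 1: 62.72; 2: 6; 3: 98.
Overall E[X²] = 0.5·62.72 + 0.14·6 + 0.36·98 = 67.48.

67.4800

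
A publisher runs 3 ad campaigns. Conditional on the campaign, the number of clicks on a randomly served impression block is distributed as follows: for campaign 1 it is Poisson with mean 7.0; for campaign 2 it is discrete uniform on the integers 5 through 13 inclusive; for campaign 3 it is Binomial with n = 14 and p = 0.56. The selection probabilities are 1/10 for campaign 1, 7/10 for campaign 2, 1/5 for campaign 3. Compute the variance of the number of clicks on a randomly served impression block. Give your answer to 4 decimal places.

Per component, 1: μ=7, E[X²]=56; 2: μ=9, E[X²]=87.6667; 3: μ=7.84, E[X²]=64.9152.
E[X] = 0.1·7 + 0.7·9 + 0.2·7.84 = 8.568.
E[X²] = 0.1·56 + 0.7·87.6667 + 0.2·64.9152 = 79.9497.
Var(X) = E[X²] − (E[X])² = 79.9497 − 73.4106 = 6.53908.

6.5391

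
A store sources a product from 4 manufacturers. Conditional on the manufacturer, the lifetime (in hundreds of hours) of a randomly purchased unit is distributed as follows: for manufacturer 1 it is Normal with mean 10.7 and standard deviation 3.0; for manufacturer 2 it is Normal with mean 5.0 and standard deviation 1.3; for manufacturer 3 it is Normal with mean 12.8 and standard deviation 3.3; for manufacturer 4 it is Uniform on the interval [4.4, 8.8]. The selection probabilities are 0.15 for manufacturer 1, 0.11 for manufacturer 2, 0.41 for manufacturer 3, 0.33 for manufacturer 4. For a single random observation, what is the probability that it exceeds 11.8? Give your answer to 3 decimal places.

0.307

Conditional on each manufacturer, P(X > 11.8): 1: 0.356934; 2: 8.44031e-08; 3: 0.619067; 4: 0.
By total probability, P(X > 11.8) = 0.15·0.356934 + 0.11·8.44031e-08 + 0.41·0.619067 + 0.33·0 = 0.307357.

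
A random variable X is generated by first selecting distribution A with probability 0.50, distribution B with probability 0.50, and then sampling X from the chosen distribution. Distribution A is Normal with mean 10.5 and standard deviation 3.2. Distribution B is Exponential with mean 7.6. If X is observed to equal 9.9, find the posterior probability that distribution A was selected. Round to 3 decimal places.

0.774

Likelihoods f(9.9 | ·): A: 0.122497; B: 0.0357652.
Posterior ∝ prior × likelihood. Numerator for A: 0.5·0.122497 = 0.0612486.
Normalizing constant: 0.5·0.122497 + 0.5·0.0357652 = 0.0791312.
P(A | observation) = 0.0612486 / 0.0791312 = 0.774013.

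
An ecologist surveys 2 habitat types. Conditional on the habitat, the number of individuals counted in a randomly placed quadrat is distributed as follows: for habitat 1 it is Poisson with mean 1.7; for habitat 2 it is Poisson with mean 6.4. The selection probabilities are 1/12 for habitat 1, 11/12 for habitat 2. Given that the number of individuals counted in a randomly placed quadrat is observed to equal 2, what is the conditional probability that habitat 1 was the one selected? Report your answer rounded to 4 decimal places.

Likelihoods P(X=2 | ·): 1: 0.263978; 2: 0.0340287.
Posterior ∝ prior × likelihood. Numerator for 1: 0.0833333·0.263978 = 0.0219981.
Normalizing constant: 0.0833333·0.263978 + 0.916667·0.0340287 = 0.0531911.
P(1 | observation) = 0.0219981 / 0.0531911 = 0.413568.

0.4136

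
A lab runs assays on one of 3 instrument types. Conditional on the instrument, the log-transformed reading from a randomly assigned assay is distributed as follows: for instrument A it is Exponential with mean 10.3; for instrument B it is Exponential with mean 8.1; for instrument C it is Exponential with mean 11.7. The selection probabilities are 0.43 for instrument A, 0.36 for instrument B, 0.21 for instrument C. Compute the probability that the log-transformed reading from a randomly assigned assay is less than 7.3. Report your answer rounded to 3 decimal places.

0.530

Conditional on each instrument, P(X < 7.3): A: 0.507735; B: 0.593932; C: 0.464166.
By total probability, P(X < 7.3) = 0.43·0.507735 + 0.36·0.593932 + 0.21·0.464166 = 0.529616.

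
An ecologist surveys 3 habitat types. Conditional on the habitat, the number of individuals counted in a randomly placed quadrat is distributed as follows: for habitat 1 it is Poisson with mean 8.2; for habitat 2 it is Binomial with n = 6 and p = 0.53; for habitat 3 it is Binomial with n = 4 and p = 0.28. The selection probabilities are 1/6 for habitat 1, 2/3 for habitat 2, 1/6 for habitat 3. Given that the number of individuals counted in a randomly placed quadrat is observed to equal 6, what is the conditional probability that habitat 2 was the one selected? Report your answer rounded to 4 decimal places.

Likelihoods P(X=6 | ·): 1: 0.115967; 2: 0.0221644; 3: 0.
Posterior ∝ prior × likelihood. Numerator for 2: 0.666667·0.0221644 = 0.0147762.
Normalizing constant: 0.166667·0.115967 + 0.666667·0.0221644 + 0.166667·0 = 0.0341041.
P(2 | observation) = 0.0147762 / 0.0341041 = 0.433268.

0.4333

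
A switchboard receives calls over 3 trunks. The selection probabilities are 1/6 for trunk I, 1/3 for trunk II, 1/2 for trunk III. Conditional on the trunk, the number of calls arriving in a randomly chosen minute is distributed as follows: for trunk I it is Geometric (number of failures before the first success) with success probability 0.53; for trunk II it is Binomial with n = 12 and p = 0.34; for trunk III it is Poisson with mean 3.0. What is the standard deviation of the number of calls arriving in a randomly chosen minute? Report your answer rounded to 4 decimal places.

1.9518

Per component, I: μ=0.886792, E[X²]=2.45959; II: μ=4.08, E[X²]=19.3392; III: μ=3, E[X²]=12.
E[X] = 0.166667·0.886792 + 0.333333·4.08 + 0.5·3 = 3.0078.
E[X²] = 0.166667·2.45959 + 0.333333·19.3392 + 0.5·12 = 12.8563.
Var(X) = E[X²] − (E[X])² = 12.8563 − 9.04685 = 3.80948.
SD(X) = √3.80948 = 1.95179.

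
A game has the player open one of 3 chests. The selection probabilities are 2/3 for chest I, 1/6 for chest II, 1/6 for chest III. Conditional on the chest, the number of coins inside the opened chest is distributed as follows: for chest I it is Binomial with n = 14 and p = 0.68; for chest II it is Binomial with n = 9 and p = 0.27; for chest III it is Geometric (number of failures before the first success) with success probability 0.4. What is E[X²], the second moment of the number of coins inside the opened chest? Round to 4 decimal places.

64.7310

For each component E[X²] = Var + (mean)², giving I: 93.6768; II: 7.6788; III: 6.
Overall E[X²] = 0.666667·93.6768 + 0.166667·7.6788 + 0.166667·6 = 64.731.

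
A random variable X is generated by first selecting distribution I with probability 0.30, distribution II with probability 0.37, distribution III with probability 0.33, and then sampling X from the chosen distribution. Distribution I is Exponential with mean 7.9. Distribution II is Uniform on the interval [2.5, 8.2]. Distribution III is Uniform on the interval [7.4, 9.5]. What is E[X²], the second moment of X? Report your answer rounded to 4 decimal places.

72.7222

For each component E[X²] = Var + (mean)², giving I: 124.82; II: 31.33; III: 71.77.
Overall E[X²] = 0.3·124.82 + 0.37·31.33 + 0.33·71.77 = 72.7222.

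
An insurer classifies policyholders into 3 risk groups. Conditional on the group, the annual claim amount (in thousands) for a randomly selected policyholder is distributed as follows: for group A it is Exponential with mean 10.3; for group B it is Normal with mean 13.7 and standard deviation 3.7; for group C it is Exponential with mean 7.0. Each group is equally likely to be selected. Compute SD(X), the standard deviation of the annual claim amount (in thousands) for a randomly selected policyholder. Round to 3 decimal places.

7.984

Per component, A: μ=10.3, E[X²]=212.18; B: μ=13.7, E[X²]=201.38; C: μ=7, E[X²]=98.
E[X] = 0.333333·10.3 + 0.333333·13.7 + 0.333333·7 = 10.3333.
E[X²] = 0.333333·212.18 + 0.333333·201.38 + 0.333333·98 = 170.52.
Var(X) = E[X²] − (E[X])² = 170.52 − 106.778 = 63.7422.
SD(X) = √63.7422 = 7.98387.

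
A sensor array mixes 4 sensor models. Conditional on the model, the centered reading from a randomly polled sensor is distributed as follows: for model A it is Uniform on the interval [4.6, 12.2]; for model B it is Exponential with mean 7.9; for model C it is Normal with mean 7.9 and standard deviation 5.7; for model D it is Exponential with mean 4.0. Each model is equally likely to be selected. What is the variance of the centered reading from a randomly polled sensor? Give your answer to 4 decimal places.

Per component, A: μ=8.4, E[X²]=75.3733; B: μ=7.9, E[X²]=124.82; C: μ=7.9, E[X²]=94.9; D: μ=4, E[X²]=32.
E[X] = 0.25·8.4 + 0.25·7.9 + 0.25·7.9 + 0.25·4 = 7.05.
E[X²] = 0.25·75.3733 + 0.25·124.82 + 0.25·94.9 + 0.25·32 = 81.7733.
Var(X) = E[X²] − (E[X])² = 81.7733 − 49.7025 = 32.0708.

32.0708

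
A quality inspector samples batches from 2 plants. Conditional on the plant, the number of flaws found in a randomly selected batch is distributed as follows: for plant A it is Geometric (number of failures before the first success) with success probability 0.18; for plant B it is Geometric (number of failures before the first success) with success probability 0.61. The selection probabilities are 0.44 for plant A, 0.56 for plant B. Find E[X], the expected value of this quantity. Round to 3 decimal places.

Component means — A: 4.55556; B: 0.639344.
E[X] = 0.44·4.55556 + 0.56·0.639344 = 2.36248.

2.362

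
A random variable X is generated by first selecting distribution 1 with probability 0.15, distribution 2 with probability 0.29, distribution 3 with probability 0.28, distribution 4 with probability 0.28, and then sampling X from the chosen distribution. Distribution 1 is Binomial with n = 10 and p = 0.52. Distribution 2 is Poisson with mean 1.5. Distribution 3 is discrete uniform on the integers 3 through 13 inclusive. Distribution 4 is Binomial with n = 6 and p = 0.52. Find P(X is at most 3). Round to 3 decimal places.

0.491

Conditional on each component, P(X ≤ 3): 1: 0.141027; 2: 0.934358; 3: 0.0909091; 4: 0.618041.
By total probability, P(X ≤ 3) = 0.15·0.141027 + 0.29·0.934358 + 0.28·0.0909091 + 0.28·0.618041 = 0.490624.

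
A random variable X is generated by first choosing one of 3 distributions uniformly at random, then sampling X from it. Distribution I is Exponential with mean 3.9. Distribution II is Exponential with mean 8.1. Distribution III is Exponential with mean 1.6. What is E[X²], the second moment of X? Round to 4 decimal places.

For each component E[X²] = Var + (mean)², giving I: 30.42; II: 131.22; III: 5.12.
Overall E[X²] = 0.333333·30.42 + 0.333333·131.22 + 0.333333·5.12 = 55.5867.

55.5867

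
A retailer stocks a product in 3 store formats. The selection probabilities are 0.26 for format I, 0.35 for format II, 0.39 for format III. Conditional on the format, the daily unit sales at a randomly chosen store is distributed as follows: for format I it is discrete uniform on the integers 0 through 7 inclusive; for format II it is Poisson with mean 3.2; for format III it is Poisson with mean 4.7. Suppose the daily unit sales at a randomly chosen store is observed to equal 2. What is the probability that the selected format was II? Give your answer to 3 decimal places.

Likelihoods P(X=2 | ·): I: 0.125; II: 0.208702; III: 0.100457.
Posterior ∝ prior × likelihood. Numerator for II: 0.35·0.208702 = 0.0730459.
Normalizing constant: 0.26·0.125 + 0.35·0.208702 + 0.39·0.100457 = 0.144724.
P(II | observation) = 0.0730459 / 0.144724 = 0.504725.

0.505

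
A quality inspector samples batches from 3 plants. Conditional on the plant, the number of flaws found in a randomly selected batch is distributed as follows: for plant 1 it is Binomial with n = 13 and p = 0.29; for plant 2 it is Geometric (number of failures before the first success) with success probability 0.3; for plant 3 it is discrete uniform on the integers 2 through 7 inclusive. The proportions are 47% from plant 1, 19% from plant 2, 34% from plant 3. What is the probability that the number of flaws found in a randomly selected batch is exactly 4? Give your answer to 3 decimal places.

0.179

Conditional on each plant, P(X = 4): 1: 0.231859; 2: 0.07203; 3: 0.166667.
By total probability, P(X = 4) = 0.47·0.231859 + 0.19·0.07203 + 0.34·0.166667 = 0.179326.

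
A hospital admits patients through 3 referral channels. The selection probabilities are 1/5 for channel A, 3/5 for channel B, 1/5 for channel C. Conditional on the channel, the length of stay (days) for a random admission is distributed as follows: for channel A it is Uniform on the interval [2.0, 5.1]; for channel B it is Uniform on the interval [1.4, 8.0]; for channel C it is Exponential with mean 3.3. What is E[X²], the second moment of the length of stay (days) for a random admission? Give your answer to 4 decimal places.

For each component E[X²] = Var + (mean)², giving A: 13.4033; B: 25.72; C: 21.78.
Overall E[X²] = 0.2·13.4033 + 0.6·25.72 + 0.2·21.78 = 22.4687.

22.4687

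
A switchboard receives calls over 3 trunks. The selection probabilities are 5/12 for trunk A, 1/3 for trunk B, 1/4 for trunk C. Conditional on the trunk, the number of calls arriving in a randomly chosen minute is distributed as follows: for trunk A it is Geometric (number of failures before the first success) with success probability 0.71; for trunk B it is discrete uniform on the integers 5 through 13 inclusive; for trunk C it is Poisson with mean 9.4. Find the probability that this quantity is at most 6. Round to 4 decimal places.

Conditional on each trunk, P(X ≤ 6): A: 0.999828; B: 0.222222; C: 0.172733.
By total probability, P(X ≤ 6) = 0.416667·0.999828 + 0.333333·0.222222 + 0.25·0.172733 = 0.533852.

0.5339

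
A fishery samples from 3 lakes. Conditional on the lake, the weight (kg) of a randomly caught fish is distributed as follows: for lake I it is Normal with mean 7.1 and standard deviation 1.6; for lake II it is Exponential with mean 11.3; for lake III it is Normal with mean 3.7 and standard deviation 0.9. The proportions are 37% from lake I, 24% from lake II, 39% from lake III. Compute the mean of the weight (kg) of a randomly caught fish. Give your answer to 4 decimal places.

Component means — I: 7.1; II: 11.3; III: 3.7.
E[X] = 0.37·7.1 + 0.24·11.3 + 0.39·3.7 = 6.782.

6.7820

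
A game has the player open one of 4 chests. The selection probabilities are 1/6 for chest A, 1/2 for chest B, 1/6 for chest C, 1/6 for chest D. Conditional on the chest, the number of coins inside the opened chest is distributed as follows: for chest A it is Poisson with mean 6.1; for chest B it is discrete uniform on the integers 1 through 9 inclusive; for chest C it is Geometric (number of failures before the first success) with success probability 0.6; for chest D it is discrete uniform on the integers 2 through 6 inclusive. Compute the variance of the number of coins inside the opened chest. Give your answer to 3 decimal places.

Per component, A: μ=6.1, E[X²]=43.31; B: μ=5, E[X²]=31.6667; C: μ=0.666667, E[X²]=1.55556; D: μ=4, E[X²]=18.
E[X] = 0.166667·6.1 + 0.5·5 + 0.166667·0.666667 + 0.166667·4 = 4.29444.
E[X²] = 0.166667·43.31 + 0.5·31.6667 + 0.166667·1.55556 + 0.166667·18 = 26.3109.
Var(X) = E[X²] − (E[X])² = 26.3109 − 18.4423 = 7.86867.

7.869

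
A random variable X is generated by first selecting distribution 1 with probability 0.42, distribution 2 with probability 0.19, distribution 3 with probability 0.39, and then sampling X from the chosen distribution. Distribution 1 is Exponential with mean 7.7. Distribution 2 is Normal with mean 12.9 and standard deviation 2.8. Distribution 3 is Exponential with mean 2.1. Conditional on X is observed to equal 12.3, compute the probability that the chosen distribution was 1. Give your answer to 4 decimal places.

0.2903

Likelihoods f(12.3 | ·): 1: 0.0262885; 2: 0.139245; 3: 0.00136162.
Posterior ∝ prior × likelihood. Numerator for 1: 0.42·0.0262885 = 0.0110412.
Normalizing constant: 0.42·0.0262885 + 0.19·0.139245 + 0.39·0.00136162 = 0.0380288.
P(1 | observation) = 0.0110412 / 0.0380288 = 0.290337.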